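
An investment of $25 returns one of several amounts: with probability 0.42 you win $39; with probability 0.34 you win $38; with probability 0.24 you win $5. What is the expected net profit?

5.5

E[payout] = 39·0.42 + 38·0.34 + 5·0.24
 = 16.38 + 12.92 + 1.2
 = 30.5
Net = 30.5 - 25 = 5.5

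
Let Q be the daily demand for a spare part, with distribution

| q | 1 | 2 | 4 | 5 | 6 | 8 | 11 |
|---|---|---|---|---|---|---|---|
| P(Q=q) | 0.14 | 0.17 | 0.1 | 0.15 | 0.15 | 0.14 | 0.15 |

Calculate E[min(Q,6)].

4.27

E[min(Q,6)] = Σ min(q,6)·P(Q=q)
 = 1·0.14 + 2·0.17 + 4·0.1 + 5·0.15 + 6·0.15 + 6·0.14 + 6·0.15
 = 0.14 + 0.34 + 0.4 + 0.75 + 0.9 + 0.84 + 0.9
 = 4.27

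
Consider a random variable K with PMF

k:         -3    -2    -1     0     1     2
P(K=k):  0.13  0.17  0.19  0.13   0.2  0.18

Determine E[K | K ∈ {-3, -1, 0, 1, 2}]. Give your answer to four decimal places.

-0.0241

P(K ∈ {-3, -1, 0, 1, 2}) = 0.13 + 0.19 + 0.13 + 0.2 + 0.18 = 0.83.
E[K | K ∈ {-3, -1, 0, 1, 2}] = [(-3)·0.13 + (-1)·0.19 + 0·0.13 + 1·0.2 + 2·0.18] / 0.83
 = -0.02 / 0.83
 = -2/83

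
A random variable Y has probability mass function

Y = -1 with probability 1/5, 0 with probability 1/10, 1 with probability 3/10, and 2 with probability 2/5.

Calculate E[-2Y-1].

-2.8

E[-2Y-1] = Σ (-2y-1)·P(Y=y)
 = 1·1/5 + (-1)·1/10 + (-3)·3/10 + (-5)·2/5
 = 1/5 + (-1/10) + (-9/10) + (-2)
 = -14/5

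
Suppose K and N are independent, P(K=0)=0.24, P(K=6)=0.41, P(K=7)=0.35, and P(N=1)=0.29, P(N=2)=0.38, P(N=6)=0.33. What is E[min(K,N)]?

2.3028

E[min(K,N)] = Σ_k Σ_n min(k,n) · P(K=k)P(N=n)
 = 0·0.0696 + 0·0.0912 + 0·0.0792 + 1·0.1189 + 2·0.1558 + 6·0.1353 + 1·0.1015 + 2·0.133 + 6·0.1155
 = 0 + 0 + 0 + 0.1189 + 0.3116 + 0.8118 + 0.1015 + 0.266 + 0.693
 = 2.3028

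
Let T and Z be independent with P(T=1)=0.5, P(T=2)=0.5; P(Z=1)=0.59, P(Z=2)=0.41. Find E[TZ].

E[TZ] = Σ_t Σ_z tz · P(T=t)P(Z=z)
 = 1·0.295 + 2·0.205 + 2·0.295 + 4·0.205
 = 0.295 + 0.41 + 0.59 + 0.82
 = 2.115

2.115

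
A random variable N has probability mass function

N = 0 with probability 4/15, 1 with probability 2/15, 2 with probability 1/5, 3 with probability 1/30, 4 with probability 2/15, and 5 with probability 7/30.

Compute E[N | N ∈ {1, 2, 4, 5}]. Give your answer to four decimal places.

P(N ∈ {1, 2, 4, 5}) = 2/15 + 1/5 + 2/15 + 7/30 = 7/10.
E[N | N ∈ {1, 2, 4, 5}] = [1·2/15 + 2·1/5 + 4·2/15 + 5·7/30] / (7/10)
 = 67/30 / (7/10)
 = 67/21

3.1905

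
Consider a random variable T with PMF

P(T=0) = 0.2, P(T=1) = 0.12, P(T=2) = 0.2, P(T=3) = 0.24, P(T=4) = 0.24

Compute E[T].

2.2

E[T] = Σ t·P(T=t)
 = 0·0.2 + 1·0.12 + 2·0.2 + 3·0.24 + 4·0.24
 = 0 + 0.12 + 0.4 + 0.72 + 0.96
 = 2.2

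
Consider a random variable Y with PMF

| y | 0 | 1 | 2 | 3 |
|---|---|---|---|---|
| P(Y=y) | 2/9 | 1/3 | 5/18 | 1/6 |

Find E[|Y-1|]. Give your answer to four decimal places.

E[|Y-1|] = Σ |y-1|·P(Y=y)
 = 1·2/9 + 0·1/3 + 1·5/18 + 2·1/6
 = 2/9 + 0 + 5/18 + 1/3
 = 5/6

0.8333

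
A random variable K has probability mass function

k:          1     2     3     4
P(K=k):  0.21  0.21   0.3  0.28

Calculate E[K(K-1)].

5.58

E[K(K-1)] = Σ k(k-1)·P(K=k)
 = 0·0.21 + 2·0.21 + 6·0.3 + 12·0.28
 = 0 + 0.42 + 1.8 + 3.36
 = 5.58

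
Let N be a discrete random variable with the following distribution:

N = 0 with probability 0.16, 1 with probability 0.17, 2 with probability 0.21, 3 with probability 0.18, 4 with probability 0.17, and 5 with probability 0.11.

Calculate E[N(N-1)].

E[N(N-1)] = Σ n(n-1)·P(N=n)
 = 0·0.16 + 0·0.17 + 2·0.21 + 6·0.18 + 12·0.17 + 20·0.11
 = 0 + 0 + 0.42 + 1.08 + 2.04 + 2.2
 = 5.74

5.74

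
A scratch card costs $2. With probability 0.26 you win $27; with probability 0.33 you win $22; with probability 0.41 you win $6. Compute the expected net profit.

E[payout] = 27·0.26 + 22·0.33 + 6·0.41
 = 7.02 + 7.26 + 2.46
 = 16.74
Net = 16.74 - 2 = 14.74

14.74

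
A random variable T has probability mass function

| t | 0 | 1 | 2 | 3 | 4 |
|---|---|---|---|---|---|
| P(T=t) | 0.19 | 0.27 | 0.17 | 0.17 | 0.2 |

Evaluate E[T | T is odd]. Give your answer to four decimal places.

P(T is odd) = 0.27 + 0.17 = 0.44.
E[T | T is odd] = [1·0.27 + 3·0.17] / 0.44
 = 0.78 / 0.44
 = 39/22

1.7727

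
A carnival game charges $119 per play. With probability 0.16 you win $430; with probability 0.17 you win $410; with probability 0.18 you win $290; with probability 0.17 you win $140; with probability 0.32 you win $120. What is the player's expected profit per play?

E[payout] = 430·0.16 + 410·0.17 + 290·0.18 + 140·0.17 + 120·0.32
 = 68.8 + 69.7 + 52.2 + 23.8 + 38.4
 = 252.9
Net = 252.9 - 119 = 133.9

133.9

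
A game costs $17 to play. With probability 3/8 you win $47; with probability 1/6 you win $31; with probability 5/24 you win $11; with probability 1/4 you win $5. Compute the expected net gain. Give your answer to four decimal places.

9.3333

E[payout] = 47·3/8 + 31·1/6 + 11·5/24 + 5·1/4
 = 141/8 + 31/6 + 55/24 + 5/4
 = 79/3
Net = 79/3 - 17 = 28/3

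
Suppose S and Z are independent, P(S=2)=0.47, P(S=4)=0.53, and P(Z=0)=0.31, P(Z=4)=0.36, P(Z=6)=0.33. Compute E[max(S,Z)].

E[max(S,Z)] = Σ_s Σ_z max(s,z) · P(S=s)P(Z=z)
 = 2·0.1457 + 4·0.1692 + 6·0.1551 + 4·0.1643 + 4·0.1908 + 6·0.1749
 = 0.2914 + 0.6768 + 0.9306 + 0.6572 + 0.7632 + 1.0494
 = 4.3686

4.3686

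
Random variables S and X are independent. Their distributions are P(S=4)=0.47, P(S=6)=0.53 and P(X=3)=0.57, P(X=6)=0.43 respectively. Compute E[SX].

21.7074

E[SX] = Σ_s Σ_x sx · P(S=s)P(X=x)
 = 12·0.2679 + 24·0.2021 + 18·0.3021 + 36·0.2279
 = 3.2148 + 4.8504 + 5.4378 + 8.2044
 = 21.7074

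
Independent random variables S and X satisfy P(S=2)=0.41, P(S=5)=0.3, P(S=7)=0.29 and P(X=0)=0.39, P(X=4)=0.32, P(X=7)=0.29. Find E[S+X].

E[S+X] = Σ_s Σ_x (s+x) · P(S=s)P(X=x)
 = 2·0.1599 + 6·0.1312 + 9·0.1189 + 5·0.117 + 9·0.096 + 12·0.087 + 7·0.1131 + 11·0.0928 + 14·0.0841
 = 0.3198 + 0.7872 + 1.0701 + 0.585 + 0.864 + 1.044 + 0.7917 + 1.0208 + 1.1774
 = 7.66

7.66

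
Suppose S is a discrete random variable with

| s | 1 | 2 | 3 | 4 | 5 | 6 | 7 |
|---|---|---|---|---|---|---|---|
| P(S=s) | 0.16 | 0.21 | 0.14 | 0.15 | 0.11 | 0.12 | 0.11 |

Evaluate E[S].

3.64

E[S] = Σ s·P(S=s)
 = 1·0.16 + 2·0.21 + 3·0.14 + 4·0.15 + 5·0.11 + 6·0.12 + 7·0.11
 = 0.16 + 0.42 + 0.42 + 0.6 + 0.55 + 0.72 + 0.77
 = 3.64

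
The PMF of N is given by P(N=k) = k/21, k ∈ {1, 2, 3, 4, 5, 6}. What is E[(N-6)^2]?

5

E[(N-6)^2] = Σ (n-6)^2·P(N=n)
 = 25·1/21 + 16·2/21 + 9·1/7 + 4·4/21 + 1·5/21 + 0·2/7
 = 25/21 + 32/21 + 9/7 + 16/21 + 5/21 + 0
 = 5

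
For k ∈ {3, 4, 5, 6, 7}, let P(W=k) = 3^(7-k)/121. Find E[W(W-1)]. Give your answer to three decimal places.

9.273

E[W(W-1)] = Σ w(w-1)·P(W=w)
 = 6·81/121 + 12·27/121 + 20·9/121 + 30·3/121 + 42·1/121
 = 486/121 + 324/121 + 180/121 + 90/121 + 42/121
 = 102/11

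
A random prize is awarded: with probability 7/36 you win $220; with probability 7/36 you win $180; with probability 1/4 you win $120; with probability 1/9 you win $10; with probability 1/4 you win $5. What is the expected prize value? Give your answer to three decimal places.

E[payout] = 220·7/36 + 180·7/36 + 120·1/4 + 10·1/9 + 5·1/4
 = 385/9 + 35 + 30 + 10/9 + 5/4
 = 3965/36

110.139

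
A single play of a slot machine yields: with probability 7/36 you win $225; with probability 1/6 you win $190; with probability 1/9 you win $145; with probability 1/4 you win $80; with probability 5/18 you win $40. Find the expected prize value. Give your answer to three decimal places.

E[payout] = 225·7/36 + 190·1/6 + 145·1/9 + 80·1/4 + 40·5/18
 = 175/4 + 95/3 + 145/9 + 20 + 100/9
 = 4415/36

122.639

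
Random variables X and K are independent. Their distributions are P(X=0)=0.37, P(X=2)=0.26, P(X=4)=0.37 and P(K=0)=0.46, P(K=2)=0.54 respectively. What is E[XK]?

2.16

E[XK] = Σ_x Σ_k xk · P(X=x)P(K=k)
 = 0·0.1702 + 0·0.1998 + 0·0.1196 + 4·0.1404 + 0·0.1702 + 8·0.1998
 = 0 + 0 + 0 + 0.5616 + 0 + 1.5984
 = 2.16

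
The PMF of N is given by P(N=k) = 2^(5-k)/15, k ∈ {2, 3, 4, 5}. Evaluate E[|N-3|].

E[|N-3|] = Σ |n-3|·P(N=n)
 = 1·8/15 + 0·4/15 + 1·2/15 + 2·1/15
 = 8/15 + 0 + 2/15 + 2/15
 = 4/5

0.8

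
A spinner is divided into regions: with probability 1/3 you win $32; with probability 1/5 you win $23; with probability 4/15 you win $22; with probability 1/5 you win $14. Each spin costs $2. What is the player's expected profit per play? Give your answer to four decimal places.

E[payout] = 32·1/3 + 23·1/5 + 22·4/15 + 14·1/5
 = 32/3 + 23/5 + 88/15 + 14/5
 = 359/15
Net = 359/15 - 2 = 329/15

21.9333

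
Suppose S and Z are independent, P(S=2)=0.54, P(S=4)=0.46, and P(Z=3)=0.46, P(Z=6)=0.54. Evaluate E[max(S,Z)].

E[max(S,Z)] = Σ_s Σ_z max(s,z) · P(S=s)P(Z=z)
 = 3·0.2484 + 6·0.2916 + 4·0.2116 + 6·0.2484
 = 0.7452 + 1.7496 + 0.8464 + 1.4904
 = 4.8316

4.8316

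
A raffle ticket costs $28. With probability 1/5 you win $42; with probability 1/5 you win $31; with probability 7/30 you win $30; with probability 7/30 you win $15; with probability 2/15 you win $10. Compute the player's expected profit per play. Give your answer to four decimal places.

E[payout] = 42·1/5 + 31·1/5 + 30·7/30 + 15·7/30 + 10·2/15
 = 42/5 + 31/5 + 7 + 7/2 + 4/3
 = 793/30
Net = 793/30 - 28 = -47/30

-1.5667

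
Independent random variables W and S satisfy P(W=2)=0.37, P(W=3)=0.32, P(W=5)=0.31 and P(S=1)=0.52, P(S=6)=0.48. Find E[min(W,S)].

E[min(W,S)] = Σ_w Σ_s min(w,s) · P(W=w)P(S=s)
 = 1·0.1924 + 2·0.1776 + 1·0.1664 + 3·0.1536 + 1·0.1612 + 5·0.1488
 = 0.1924 + 0.3552 + 0.1664 + 0.4608 + 0.1612 + 0.744
 = 2.08

2.08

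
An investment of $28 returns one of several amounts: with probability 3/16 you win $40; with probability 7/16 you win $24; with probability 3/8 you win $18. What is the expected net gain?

-3.25

E[payout] = 40·3/16 + 24·7/16 + 18·3/8
 = 15/2 + 21/2 + 27/4
 = 99/4
Net = 99/4 - 28 = -13/4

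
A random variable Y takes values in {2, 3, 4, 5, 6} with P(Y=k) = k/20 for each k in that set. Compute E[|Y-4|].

1.2

E[|Y-4|] = Σ |y-4|·P(Y=y)
 = 2·1/10 + 1·3/20 + 0·1/5 + 1·1/4 + 2·3/10
 = 1/5 + 3/20 + 0 + 1/4 + 3/5
 = 6/5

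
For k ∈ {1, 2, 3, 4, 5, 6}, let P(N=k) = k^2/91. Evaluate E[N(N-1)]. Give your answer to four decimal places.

E[N(N-1)] = Σ n(n-1)·P(N=n)
 = 0·1/91 + 2·4/91 + 6·9/91 + 12·16/91 + 20·25/91 + 30·36/91
 = 0 + 8/91 + 54/91 + 192/91 + 500/91 + 1080/91
 = 262/13

20.1538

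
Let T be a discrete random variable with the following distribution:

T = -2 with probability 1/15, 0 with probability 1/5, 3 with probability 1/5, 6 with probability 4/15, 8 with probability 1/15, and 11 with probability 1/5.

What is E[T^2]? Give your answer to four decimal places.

40.1333

E[T^2] = Σ t^2·P(T=t)
 = 4·1/15 + 0·1/5 + 9·1/5 + 36·4/15 + 64·1/15 + 121·1/5
 = 4/15 + 0 + 9/5 + 48/5 + 64/15 + 121/5
 = 602/15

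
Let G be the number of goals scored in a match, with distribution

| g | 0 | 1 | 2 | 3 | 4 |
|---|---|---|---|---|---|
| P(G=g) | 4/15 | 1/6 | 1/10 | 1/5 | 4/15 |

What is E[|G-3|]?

1.5

E[|G-3|] = Σ |g-3|·P(G=g)
 = 3·4/15 + 2·1/6 + 1·1/10 + 0·1/5 + 1·4/15
 = 4/5 + 1/3 + 1/10 + 0 + 4/15
 = 3/2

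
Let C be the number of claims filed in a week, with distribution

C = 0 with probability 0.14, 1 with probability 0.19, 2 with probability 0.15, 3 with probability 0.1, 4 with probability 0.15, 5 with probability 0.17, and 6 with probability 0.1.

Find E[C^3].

56.54

E[C^3] = Σ c^3·P(C=c)
 = 0·0.14 + 1·0.19 + 8·0.15 + 27·0.1 + 64·0.15 + 125·0.17 + 216·0.1
 = 0 + 0.19 + 1.2 + 2.7 + 9.6 + 21.25 + 21.6
 = 56.54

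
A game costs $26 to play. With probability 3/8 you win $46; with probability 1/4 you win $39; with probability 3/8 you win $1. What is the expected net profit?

E[payout] = 46·3/8 + 39·1/4 + 1·3/8
 = 69/4 + 39/4 + 3/8
 = 219/8
Net = 219/8 - 26 = 11/8

1.375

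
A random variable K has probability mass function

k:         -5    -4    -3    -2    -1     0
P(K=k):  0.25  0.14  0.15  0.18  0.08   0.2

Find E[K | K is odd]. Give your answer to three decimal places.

-3.708

P(K is odd) = 0.25 + 0.15 + 0.08 = 0.48.
E[K | K is odd] = [(-5)·0.25 + (-3)·0.15 + (-1)·0.08] / 0.48
 = -1.78 / 0.48
 = -89/24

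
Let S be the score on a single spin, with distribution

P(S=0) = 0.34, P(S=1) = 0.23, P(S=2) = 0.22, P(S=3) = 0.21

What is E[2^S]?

3.36

E[2^S] = Σ 2^s·P(S=s)
 = 1·0.34 + 2·0.23 + 4·0.22 + 8·0.21
 = 0.34 + 0.46 + 0.88 + 1.68
 = 3.36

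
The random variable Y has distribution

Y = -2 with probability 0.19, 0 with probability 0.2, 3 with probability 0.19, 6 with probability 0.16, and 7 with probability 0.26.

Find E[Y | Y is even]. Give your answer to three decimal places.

P(Y is even) = 0.19 + 0.2 + 0.16 = 0.55.
E[Y | Y is even] = [(-2)·0.19 + 0·0.2 + 6·0.16] / 0.55
 = 0.58 / 0.55
 = 58/55

1.055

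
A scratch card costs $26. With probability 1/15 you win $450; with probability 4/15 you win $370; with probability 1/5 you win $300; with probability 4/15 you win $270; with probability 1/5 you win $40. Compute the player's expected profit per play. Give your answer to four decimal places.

E[payout] = 450·1/15 + 370·4/15 + 300·1/5 + 270·4/15 + 40·1/5
 = 30 + 296/3 + 60 + 72 + 8
 = 806/3
Net = 806/3 - 26 = 728/3

242.6667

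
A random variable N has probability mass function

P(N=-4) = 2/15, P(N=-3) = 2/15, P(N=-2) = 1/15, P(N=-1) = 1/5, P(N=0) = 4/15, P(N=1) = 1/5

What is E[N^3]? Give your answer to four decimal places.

E[N^3] = Σ n^3·P(N=n)
 = (-64)·2/15 + (-27)·2/15 + (-8)·1/15 + (-1)·1/5 + 0·4/15 + 1·1/5
 = (-128/15) + (-18/5) + (-8/15) + (-1/5) + 0 + 1/5
 = -38/3

-12.6667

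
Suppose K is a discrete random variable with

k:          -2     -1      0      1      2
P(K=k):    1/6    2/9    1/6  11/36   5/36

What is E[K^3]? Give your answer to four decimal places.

E[K^3] = Σ k^3·P(K=k)
 = (-8)·1/6 + (-1)·2/9 + 0·1/6 + 1·11/36 + 8·5/36
 = (-4/3) + (-2/9) + 0 + 11/36 + 10/9
 = -5/36

-0.1389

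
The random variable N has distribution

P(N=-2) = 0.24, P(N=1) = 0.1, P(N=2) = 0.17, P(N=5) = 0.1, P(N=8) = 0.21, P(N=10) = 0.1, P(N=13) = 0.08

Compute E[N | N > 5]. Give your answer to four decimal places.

9.5385

P(N > 5) = 0.21 + 0.1 + 0.08 = 0.39.
E[N | N > 5] = [8·0.21 + 10·0.1 + 13·0.08] / 0.39
 = 3.72 / 0.39
 = 124/13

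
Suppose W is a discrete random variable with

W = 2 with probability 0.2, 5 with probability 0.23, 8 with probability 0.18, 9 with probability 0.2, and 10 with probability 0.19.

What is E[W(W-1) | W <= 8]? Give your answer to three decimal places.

24.721

P(W <= 8) = 0.2 + 0.23 + 0.18 = 0.61.
E[W(W-1) | W <= 8] = [2·0.2 + 20·0.23 + 56·0.18] / 0.61
 = 15.08 / 0.61
 = 1508/61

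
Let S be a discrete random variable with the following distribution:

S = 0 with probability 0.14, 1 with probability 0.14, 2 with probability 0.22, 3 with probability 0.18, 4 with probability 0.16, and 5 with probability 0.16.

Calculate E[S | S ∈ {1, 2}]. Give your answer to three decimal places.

P(S ∈ {1, 2}) = 0.14 + 0.22 = 0.36.
E[S | S ∈ {1, 2}] = [1·0.14 + 2·0.22] / 0.36
 = 0.58 / 0.36
 = 29/18

1.611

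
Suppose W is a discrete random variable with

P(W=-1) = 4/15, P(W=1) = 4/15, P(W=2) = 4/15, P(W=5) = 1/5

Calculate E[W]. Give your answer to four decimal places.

1.5333

E[W] = Σ w·P(W=w)
 = (-1)·4/15 + 1·4/15 + 2·4/15 + 5·1/5
 = (-4/15) + 4/15 + 8/15 + 1
 = 23/15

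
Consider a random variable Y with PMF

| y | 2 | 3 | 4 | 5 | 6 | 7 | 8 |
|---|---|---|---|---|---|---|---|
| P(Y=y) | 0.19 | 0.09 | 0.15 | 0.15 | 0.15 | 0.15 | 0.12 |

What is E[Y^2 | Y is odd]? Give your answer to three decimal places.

30.538

P(Y is odd) = 0.09 + 0.15 + 0.15 = 0.39.
E[Y^2 | Y is odd] = [9·0.09 + 25·0.15 + 49·0.15] / 0.39
 = 11.91 / 0.39
 = 397/13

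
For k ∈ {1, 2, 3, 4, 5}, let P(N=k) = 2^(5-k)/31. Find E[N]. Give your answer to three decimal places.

1.839

E[N] = Σ n·P(N=n)
 = 1·16/31 + 2·8/31 + 3·4/31 + 4·2/31 + 5·1/31
 = 16/31 + 16/31 + 12/31 + 8/31 + 5/31
 = 57/31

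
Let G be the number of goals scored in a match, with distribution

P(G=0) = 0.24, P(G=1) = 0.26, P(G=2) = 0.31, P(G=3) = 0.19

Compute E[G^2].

E[G^2] = Σ g^2·P(G=g)
 = 0·0.24 + 1·0.26 + 4·0.31 + 9·0.19
 = 0 + 0.26 + 1.24 + 1.71
 = 3.21

3.21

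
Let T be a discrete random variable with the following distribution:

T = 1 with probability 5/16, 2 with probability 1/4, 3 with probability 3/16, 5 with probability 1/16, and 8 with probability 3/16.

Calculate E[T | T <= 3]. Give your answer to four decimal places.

P(T <= 3) = 5/16 + 1/4 + 3/16 = 3/4.
E[T | T <= 3] = [1·5/16 + 2·1/4 + 3·3/16] / (3/4)
 = 11/8 / (3/4)
 = 11/6

1.8333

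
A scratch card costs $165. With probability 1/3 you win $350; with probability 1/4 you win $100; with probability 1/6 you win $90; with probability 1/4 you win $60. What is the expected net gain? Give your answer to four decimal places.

6.6667

E[payout] = 350·1/3 + 100·1/4 + 90·1/6 + 60·1/4
 = 350/3 + 25 + 15 + 15
 = 515/3
Net = 515/3 - 165 = 20/3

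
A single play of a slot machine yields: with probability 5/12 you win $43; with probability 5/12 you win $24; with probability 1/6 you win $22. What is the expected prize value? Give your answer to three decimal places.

E[payout] = 43·5/12 + 24·5/12 + 22·1/6
 = 215/12 + 10 + 11/3
 = 379/12

31.583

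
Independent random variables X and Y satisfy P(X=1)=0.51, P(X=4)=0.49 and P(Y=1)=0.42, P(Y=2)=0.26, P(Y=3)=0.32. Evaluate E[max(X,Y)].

2.929

E[max(X,Y)] = Σ_x Σ_y max(x,y) · P(X=x)P(Y=y)
 = 1·0.2142 + 2·0.1326 + 3·0.1632 + 4·0.2058 + 4·0.1274 + 4·0.1568
 = 0.2142 + 0.2652 + 0.4896 + 0.8232 + 0.5096 + 0.6272
 = 2.929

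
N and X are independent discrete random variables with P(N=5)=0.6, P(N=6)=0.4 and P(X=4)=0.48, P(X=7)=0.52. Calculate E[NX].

E[NX] = Σ_n Σ_x nx · P(N=n)P(X=x)
 = 20·0.288 + 35·0.312 + 24·0.192 + 42·0.208
 = 5.76 + 10.92 + 4.608 + 8.736
 = 30.024

30.024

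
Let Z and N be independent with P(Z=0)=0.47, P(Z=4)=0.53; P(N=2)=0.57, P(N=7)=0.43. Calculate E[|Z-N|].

E[|Z-N|] = Σ_z Σ_n |z-n| · P(Z=z)P(N=n)
 = 2·0.2679 + 7·0.2021 + 2·0.3021 + 3·0.2279
 = 0.5358 + 1.4147 + 0.6042 + 0.6837
 = 3.2384

3.2384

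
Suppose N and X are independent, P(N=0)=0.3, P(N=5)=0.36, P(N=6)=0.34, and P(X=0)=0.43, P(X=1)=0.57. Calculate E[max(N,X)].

4.011

E[max(N,X)] = Σ_n Σ_x max(n,x) · P(N=n)P(X=x)
 = 0·0.129 + 1·0.171 + 5·0.1548 + 5·0.2052 + 6·0.1462 + 6·0.1938
 = 0 + 0.171 + 0.774 + 1.026 + 0.8772 + 1.1628
 = 4.011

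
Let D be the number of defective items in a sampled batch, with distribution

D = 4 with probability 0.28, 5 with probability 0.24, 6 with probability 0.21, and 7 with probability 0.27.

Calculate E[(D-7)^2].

E[(D-7)^2] = Σ (d-7)^2·P(D=d)
 = 9·0.28 + 4·0.24 + 1·0.21 + 0·0.27
 = 2.52 + 0.96 + 0.21 + 0
 = 3.69

3.69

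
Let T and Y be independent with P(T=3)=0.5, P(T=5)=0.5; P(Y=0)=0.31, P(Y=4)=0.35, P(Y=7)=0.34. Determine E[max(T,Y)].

E[max(T,Y)] = Σ_t Σ_y max(t,y) · P(T=t)P(Y=y)
 = 3·0.155 + 4·0.175 + 7·0.17 + 5·0.155 + 5·0.175 + 7·0.17
 = 0.465 + 0.7 + 1.19 + 0.775 + 0.875 + 1.19
 = 5.195

5.195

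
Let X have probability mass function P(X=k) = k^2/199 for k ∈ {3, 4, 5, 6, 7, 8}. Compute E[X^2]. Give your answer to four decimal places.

E[X^2] = Σ x^2·P(X=x)
 = 9·9/199 + 16·16/199 + 25·25/199 + 36·36/199 + 49·49/199 + 64·64/199
 = 81/199 + 256/199 + 625/199 + 1296/199 + 2401/199 + 4096/199
 = 8755/199

43.9950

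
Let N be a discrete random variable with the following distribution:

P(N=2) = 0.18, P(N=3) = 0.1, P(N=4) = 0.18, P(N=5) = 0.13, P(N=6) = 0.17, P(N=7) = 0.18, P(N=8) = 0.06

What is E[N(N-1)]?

21.74

E[N(N-1)] = Σ n(n-1)·P(N=n)
 = 2·0.18 + 6·0.1 + 12·0.18 + 20·0.13 + 30·0.17 + 42·0.18 + 56·0.06
 = 0.36 + 0.6 + 2.16 + 2.6 + 5.1 + 7.56 + 3.36
 = 21.74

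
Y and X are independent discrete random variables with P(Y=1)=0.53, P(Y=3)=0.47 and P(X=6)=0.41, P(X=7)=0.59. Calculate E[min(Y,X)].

E[min(Y,X)] = Σ_y Σ_x min(y,x) · P(Y=y)P(X=x)
 = 1·0.2173 + 1·0.3127 + 3·0.1927 + 3·0.2773
 = 0.2173 + 0.3127 + 0.5781 + 0.8319
 = 1.94

1.94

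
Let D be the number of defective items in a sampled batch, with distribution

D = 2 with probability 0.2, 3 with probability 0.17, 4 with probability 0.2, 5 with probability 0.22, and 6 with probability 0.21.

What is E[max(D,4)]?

4.64

E[max(D,4)] = Σ max(d,4)·P(D=d)
 = 4·0.2 + 4·0.17 + 4·0.2 + 5·0.22 + 6·0.21
 = 0.8 + 0.68 + 0.8 + 1.1 + 1.26
 = 4.64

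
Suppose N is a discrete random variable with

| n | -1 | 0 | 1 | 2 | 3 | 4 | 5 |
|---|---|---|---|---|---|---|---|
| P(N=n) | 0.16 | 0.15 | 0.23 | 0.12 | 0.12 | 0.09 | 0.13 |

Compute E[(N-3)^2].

E[(N-3)^2] = Σ (n-3)^2·P(N=n)
 = 16·0.16 + 9·0.15 + 4·0.23 + 1·0.12 + 0·0.12 + 1·0.09 + 4·0.13
 = 2.56 + 1.35 + 0.92 + 0.12 + 0 + 0.09 + 0.52
 = 5.56

5.56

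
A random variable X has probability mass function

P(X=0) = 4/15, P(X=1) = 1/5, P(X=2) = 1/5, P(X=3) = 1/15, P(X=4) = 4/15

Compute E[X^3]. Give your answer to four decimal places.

20.6667

E[X^3] = Σ x^3·P(X=x)
 = 0·4/15 + 1·1/5 + 8·1/5 + 27·1/15 + 64·4/15
 = 0 + 1/5 + 8/5 + 9/5 + 256/15
 = 62/3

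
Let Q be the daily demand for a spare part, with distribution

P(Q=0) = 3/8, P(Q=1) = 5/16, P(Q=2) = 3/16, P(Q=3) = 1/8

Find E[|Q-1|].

E[|Q-1|] = Σ |q-1|·P(Q=q)
 = 1·3/8 + 0·5/16 + 1·3/16 + 2·1/8
 = 3/8 + 0 + 3/16 + 1/4
 = 13/16

0.8125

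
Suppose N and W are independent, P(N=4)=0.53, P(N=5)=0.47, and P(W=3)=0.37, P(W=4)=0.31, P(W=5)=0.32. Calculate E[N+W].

8.42

E[N+W] = Σ_n Σ_w (n+w) · P(N=n)P(W=w)
 = 7·0.1961 + 8·0.1643 + 9·0.1696 + 8·0.1739 + 9·0.1457 + 10·0.1504
 = 1.3727 + 1.3144 + 1.5264 + 1.3912 + 1.3113 + 1.504
 = 8.42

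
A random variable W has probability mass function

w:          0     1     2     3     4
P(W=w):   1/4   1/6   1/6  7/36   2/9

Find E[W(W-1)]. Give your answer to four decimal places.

4.1667

E[W(W-1)] = Σ w(w-1)·P(W=w)
 = 0·1/4 + 0·1/6 + 2·1/6 + 6·7/36 + 12·2/9
 = 0 + 0 + 1/3 + 7/6 + 8/3
 = 25/6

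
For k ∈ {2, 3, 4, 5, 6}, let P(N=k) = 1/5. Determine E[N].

E[N] = Σ n·P(N=n)
 = 2·1/5 + 3·1/5 + 4·1/5 + 5·1/5 + 6·1/5
 = 2/5 + 3/5 + 4/5 + 1 + 6/5
 = 4

4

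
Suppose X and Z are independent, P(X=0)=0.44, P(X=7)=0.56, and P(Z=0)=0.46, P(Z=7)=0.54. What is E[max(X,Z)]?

E[max(X,Z)] = Σ_x Σ_z max(x,z) · P(X=x)P(Z=z)
 = 0·0.2024 + 7·0.2376 + 7·0.2576 + 7·0.3024
 = 0 + 1.6632 + 1.8032 + 2.1168
 = 5.5832

5.5832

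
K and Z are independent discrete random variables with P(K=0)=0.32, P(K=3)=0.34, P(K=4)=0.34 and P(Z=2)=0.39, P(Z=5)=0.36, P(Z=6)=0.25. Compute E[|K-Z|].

2.4956

E[|K-Z|] = Σ_k Σ_z |k-z| · P(K=k)P(Z=z)
 = 2·0.1248 + 5·0.1152 + 6·0.08 + 1·0.1326 + 2·0.1224 + 3·0.085 + 2·0.1326 + 1·0.1224 + 2·0.085
 = 0.2496 + 0.576 + 0.48 + 0.1326 + 0.2448 + 0.255 + 0.2652 + 0.1224 + 0.17
 = 2.4956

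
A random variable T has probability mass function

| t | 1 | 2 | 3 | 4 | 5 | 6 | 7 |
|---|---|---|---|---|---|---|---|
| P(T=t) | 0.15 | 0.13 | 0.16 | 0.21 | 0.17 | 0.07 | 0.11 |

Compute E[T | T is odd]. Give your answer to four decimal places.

3.8136

P(T is odd) = 0.15 + 0.16 + 0.17 + 0.11 = 0.59.
E[T | T is odd] = [1·0.15 + 3·0.16 + 5·0.17 + 7·0.11] / 0.59
 = 2.25 / 0.59
 = 225/59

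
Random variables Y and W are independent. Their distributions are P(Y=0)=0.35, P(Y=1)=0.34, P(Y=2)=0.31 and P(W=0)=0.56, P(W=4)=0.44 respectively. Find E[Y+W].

E[Y+W] = Σ_y Σ_w (y+w) · P(Y=y)P(W=w)
 = 0·0.196 + 4·0.154 + 1·0.1904 + 5·0.1496 + 2·0.1736 + 6·0.1364
 = 0 + 0.616 + 0.1904 + 0.748 + 0.3472 + 0.8184
 = 2.72

2.72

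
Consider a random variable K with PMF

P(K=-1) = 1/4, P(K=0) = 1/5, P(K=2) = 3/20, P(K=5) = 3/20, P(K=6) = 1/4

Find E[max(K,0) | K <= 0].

P(K <= 0) = 1/4 + 1/5 = 9/20.
E[max(K,0) | K <= 0] = [0·1/4 + 0·1/5] / (9/20)
 = 0 / (9/20)
 = 0

0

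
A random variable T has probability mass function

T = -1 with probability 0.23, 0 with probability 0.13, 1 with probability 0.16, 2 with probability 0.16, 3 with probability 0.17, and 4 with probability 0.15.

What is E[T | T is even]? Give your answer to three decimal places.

2.091

P(T is even) = 0.13 + 0.16 + 0.15 = 0.44.
E[T | T is even] = [0·0.13 + 2·0.16 + 4·0.15] / 0.44
 = 0.92 / 0.44
 = 23/11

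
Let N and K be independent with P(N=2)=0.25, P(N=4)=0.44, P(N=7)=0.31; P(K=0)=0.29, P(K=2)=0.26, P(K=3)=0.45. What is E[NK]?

8.2841

E[NK] = Σ_n Σ_k nk · P(N=n)P(K=k)
 = 0·0.0725 + 4·0.065 + 6·0.1125 + 0·0.1276 + 8·0.1144 + 12·0.198 + 0·0.0899 + 14·0.0806 + 21·0.1395
 = 0 + 0.26 + 0.675 + 0 + 0.9152 + 2.376 + 0 + 1.1284 + 2.9295
 = 8.2841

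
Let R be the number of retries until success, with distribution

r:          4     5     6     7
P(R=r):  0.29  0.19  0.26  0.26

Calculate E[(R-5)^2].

E[(R-5)^2] = Σ (r-5)^2·P(R=r)
 = 1·0.29 + 0·0.19 + 1·0.26 + 4·0.26
 = 0.29 + 0 + 0.26 + 1.04
 = 1.59

1.59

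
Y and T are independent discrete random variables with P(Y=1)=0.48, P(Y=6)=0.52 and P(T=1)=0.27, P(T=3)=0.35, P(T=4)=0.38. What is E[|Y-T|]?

2.5264

E[|Y-T|] = Σ_y Σ_t |y-t| · P(Y=y)P(T=t)
 = 0·0.1296 + 2·0.168 + 3·0.1824 + 5·0.1404 + 3·0.182 + 2·0.1976
 = 0 + 0.336 + 0.5472 + 0.702 + 0.546 + 0.3952
 = 2.5264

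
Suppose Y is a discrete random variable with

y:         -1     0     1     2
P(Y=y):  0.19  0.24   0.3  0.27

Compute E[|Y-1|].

E[|Y-1|] = Σ |y-1|·P(Y=y)
 = 2·0.19 + 1·0.24 + 0·0.3 + 1·0.27
 = 0.38 + 0.24 + 0 + 0.27
 = 0.89

0.89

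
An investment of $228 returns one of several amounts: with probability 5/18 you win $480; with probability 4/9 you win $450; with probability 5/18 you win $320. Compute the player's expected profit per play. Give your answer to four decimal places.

E[payout] = 480·5/18 + 450·4/9 + 320·5/18
 = 400/3 + 200 + 800/9
 = 3800/9
Net = 3800/9 - 228 = 1748/9

194.2222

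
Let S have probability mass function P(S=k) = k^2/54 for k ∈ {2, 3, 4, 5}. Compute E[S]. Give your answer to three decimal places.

E[S] = Σ s·P(S=s)
 = 2·2/27 + 3·1/6 + 4·8/27 + 5·25/54
 = 4/27 + 1/2 + 32/27 + 125/54
 = 112/27

4.148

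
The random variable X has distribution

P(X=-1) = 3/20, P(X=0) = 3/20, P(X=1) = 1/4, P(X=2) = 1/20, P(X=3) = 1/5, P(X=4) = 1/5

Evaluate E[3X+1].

E[3X+1] = Σ (3x+1)·P(X=x)
 = (-2)·3/20 + 1·3/20 + 4·1/4 + 7·1/20 + 10·1/5 + 13·1/5
 = (-3/10) + 3/20 + 1 + 7/20 + 2 + 13/5
 = 29/5

5.8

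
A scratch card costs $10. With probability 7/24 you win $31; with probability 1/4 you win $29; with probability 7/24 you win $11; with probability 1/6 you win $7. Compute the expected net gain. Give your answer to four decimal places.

10.6667

E[payout] = 31·7/24 + 29·1/4 + 11·7/24 + 7·1/6
 = 217/24 + 29/4 + 77/24 + 7/6
 = 62/3
Net = 62/3 - 10 = 32/3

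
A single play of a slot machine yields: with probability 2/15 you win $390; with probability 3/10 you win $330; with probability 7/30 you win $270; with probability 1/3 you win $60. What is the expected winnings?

E[payout] = 390·2/15 + 330·3/10 + 270·7/30 + 60·1/3
 = 52 + 99 + 63 + 20
 = 234

234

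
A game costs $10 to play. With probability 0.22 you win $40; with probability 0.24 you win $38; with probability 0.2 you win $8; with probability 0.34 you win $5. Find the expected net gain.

11.22

E[payout] = 40·0.22 + 38·0.24 + 8·0.2 + 5·0.34
 = 8.8 + 9.12 + 1.6 + 1.7
 = 21.22
Net = 21.22 - 10 = 11.22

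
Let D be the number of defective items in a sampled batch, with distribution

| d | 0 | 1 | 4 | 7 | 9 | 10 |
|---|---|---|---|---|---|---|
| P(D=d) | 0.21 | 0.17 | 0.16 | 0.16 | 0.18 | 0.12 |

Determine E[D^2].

37.15

E[D^2] = Σ d^2·P(D=d)
 = 0·0.21 + 1·0.17 + 16·0.16 + 49·0.16 + 81·0.18 + 100·0.12
 = 0 + 0.17 + 2.56 + 7.84 + 14.58 + 12
 = 37.15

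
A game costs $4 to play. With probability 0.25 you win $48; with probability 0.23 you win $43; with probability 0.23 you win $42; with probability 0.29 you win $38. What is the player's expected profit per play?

E[payout] = 48·0.25 + 43·0.23 + 42·0.23 + 38·0.29
 = 12 + 9.89 + 9.66 + 11.02
 = 42.57
Net = 42.57 - 4 = 38.57

38.57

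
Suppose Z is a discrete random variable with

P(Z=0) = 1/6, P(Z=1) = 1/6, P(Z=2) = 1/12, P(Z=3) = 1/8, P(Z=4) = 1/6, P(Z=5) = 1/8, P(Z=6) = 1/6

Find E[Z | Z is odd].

2.8

P(Z is odd) = 1/6 + 1/8 + 1/8 = 5/12.
E[Z | Z is odd] = [1·1/6 + 3·1/8 + 5·1/8] / (5/12)
 = 7/6 / (5/12)
 = 14/5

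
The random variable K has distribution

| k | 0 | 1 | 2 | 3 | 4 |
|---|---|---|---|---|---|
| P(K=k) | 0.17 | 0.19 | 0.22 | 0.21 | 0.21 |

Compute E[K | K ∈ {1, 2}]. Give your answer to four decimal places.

1.5366

P(K ∈ {1, 2}) = 0.19 + 0.22 = 0.41.
E[K | K ∈ {1, 2}] = [1·0.19 + 2·0.22] / 0.41
 = 0.63 / 0.41
 = 63/41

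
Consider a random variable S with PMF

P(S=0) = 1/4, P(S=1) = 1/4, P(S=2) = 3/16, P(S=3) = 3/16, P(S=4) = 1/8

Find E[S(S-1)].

3

E[S(S-1)] = Σ s(s-1)·P(S=s)
 = 0·1/4 + 0·1/4 + 2·3/16 + 6·3/16 + 12·1/8
 = 0 + 0 + 3/8 + 9/8 + 3/2
 = 3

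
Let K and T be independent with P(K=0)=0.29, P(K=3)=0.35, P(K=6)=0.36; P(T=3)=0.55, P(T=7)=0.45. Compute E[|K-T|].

2.778

E[|K-T|] = Σ_k Σ_t |k-t| · P(K=k)P(T=t)
 = 3·0.1595 + 7·0.1305 + 0·0.1925 + 4·0.1575 + 3·0.198 + 1·0.162
 = 0.4785 + 0.9135 + 0 + 0.63 + 0.594 + 0.162
 = 2.778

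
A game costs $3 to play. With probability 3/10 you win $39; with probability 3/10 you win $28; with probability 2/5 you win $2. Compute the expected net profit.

17.9

E[payout] = 39·3/10 + 28·3/10 + 2·2/5
 = 117/10 + 42/5 + 4/5
 = 209/10
Net = 209/10 - 3 = 179/10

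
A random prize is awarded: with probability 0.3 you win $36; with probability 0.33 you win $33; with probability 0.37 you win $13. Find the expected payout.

26.5

E[payout] = 36·0.3 + 33·0.33 + 13·0.37
 = 10.8 + 10.89 + 4.81
 = 26.5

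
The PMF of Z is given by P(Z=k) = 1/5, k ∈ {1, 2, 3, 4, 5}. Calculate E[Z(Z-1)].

8

E[Z(Z-1)] = Σ z(z-1)·P(Z=z)
 = 0·1/5 + 2·1/5 + 6·1/5 + 12·1/5 + 20·1/5
 = 0 + 2/5 + 6/5 + 12/5 + 4
 = 8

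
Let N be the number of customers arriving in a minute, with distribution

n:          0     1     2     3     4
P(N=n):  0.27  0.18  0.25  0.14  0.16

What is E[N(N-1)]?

3.26

E[N(N-1)] = Σ n(n-1)·P(N=n)
 = 0·0.27 + 0·0.18 + 2·0.25 + 6·0.14 + 12·0.16
 = 0 + 0 + 0.5 + 0.84 + 1.92
 = 3.26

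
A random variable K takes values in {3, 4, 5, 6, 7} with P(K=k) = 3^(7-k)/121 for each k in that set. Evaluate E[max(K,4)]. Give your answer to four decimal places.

4.1488

E[max(K,4)] = Σ max(k,4)·P(K=k)
 = 4·81/121 + 4·27/121 + 5·9/121 + 6·3/121 + 7·1/121
 = 324/121 + 108/121 + 45/121 + 18/121 + 7/121
 = 502/121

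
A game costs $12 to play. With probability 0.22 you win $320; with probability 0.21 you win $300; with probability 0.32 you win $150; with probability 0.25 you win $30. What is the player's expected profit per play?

E[payout] = 320·0.22 + 300·0.21 + 150·0.32 + 30·0.25
 = 70.4 + 63 + 48 + 7.5
 = 188.9
Net = 188.9 - 12 = 176.9

176.9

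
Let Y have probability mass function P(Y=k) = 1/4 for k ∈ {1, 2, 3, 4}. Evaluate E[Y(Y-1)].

5

E[Y(Y-1)] = Σ y(y-1)·P(Y=y)
 = 0·1/4 + 2·1/4 + 6·1/4 + 12·1/4
 = 0 + 1/2 + 3/2 + 3
 = 5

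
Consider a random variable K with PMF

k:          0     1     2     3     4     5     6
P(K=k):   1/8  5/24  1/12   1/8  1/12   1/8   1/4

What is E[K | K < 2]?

P(K < 2) = 1/8 + 5/24 = 1/3.
E[K | K < 2] = [0·1/8 + 1·5/24] / (1/3)
 = 5/24 / (1/3)
 = 5/8

0.625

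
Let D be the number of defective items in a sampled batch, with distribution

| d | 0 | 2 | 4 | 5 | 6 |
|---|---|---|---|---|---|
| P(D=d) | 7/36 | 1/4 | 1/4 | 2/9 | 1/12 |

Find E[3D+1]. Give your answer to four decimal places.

10.3333

E[3D+1] = Σ (3d+1)·P(D=d)
 = 1·7/36 + 7·1/4 + 13·1/4 + 16·2/9 + 19·1/12
 = 7/36 + 7/4 + 13/4 + 32/9 + 19/12
 = 31/3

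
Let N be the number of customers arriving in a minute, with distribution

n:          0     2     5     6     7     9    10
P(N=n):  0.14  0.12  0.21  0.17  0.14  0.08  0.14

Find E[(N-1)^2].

29.37

E[(N-1)^2] = Σ (n-1)^2·P(N=n)
 = 1·0.14 + 1·0.12 + 16·0.21 + 25·0.17 + 36·0.14 + 64·0.08 + 81·0.14
 = 0.14 + 0.12 + 3.36 + 4.25 + 5.04 + 5.12 + 11.34
 = 29.37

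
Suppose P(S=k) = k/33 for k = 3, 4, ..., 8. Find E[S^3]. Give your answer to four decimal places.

E[S^3] = Σ s^3·P(S=s)
 = 27·1/11 + 64·4/33 + 125·5/33 + 216·2/11 + 343·7/33 + 512·8/33
 = 27/11 + 256/33 + 625/33 + 432/11 + 2401/33 + 4096/33
 = 8755/33

265.3030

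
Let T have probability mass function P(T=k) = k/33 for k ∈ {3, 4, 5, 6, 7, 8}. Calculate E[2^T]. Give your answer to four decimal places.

108.3636

E[2^T] = Σ 2^t·P(T=t)
 = 8·1/11 + 16·4/33 + 32·5/33 + 64·2/11 + 128·7/33 + 256·8/33
 = 8/11 + 64/33 + 160/33 + 128/11 + 896/33 + 2048/33
 = 1192/11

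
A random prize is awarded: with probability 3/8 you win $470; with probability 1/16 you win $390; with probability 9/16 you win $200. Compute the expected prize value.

E[payout] = 470·3/8 + 390·1/16 + 200·9/16
 = 705/4 + 195/8 + 225/2
 = 2505/8

313.125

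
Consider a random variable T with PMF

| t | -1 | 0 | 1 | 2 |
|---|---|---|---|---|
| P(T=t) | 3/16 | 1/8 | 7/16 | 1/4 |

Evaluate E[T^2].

E[T^2] = Σ t^2·P(T=t)
 = 1·3/16 + 0·1/8 + 1·7/16 + 4·1/4
 = 3/16 + 0 + 7/16 + 1
 = 13/8

1.625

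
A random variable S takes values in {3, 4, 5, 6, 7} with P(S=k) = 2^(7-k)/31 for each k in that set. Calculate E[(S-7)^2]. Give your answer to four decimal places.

E[(S-7)^2] = Σ (s-7)^2·P(S=s)
 = 16·16/31 + 9·8/31 + 4·4/31 + 1·2/31 + 0·1/31
 = 256/31 + 72/31 + 16/31 + 2/31 + 0
 = 346/31

11.1613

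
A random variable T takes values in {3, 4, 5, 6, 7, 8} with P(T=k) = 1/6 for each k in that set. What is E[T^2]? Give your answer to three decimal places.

E[T^2] = Σ t^2·P(T=t)
 = 9·1/6 + 16·1/6 + 25·1/6 + 36·1/6 + 49·1/6 + 64·1/6
 = 3/2 + 8/3 + 25/6 + 6 + 49/6 + 32/3
 = 199/6

33.167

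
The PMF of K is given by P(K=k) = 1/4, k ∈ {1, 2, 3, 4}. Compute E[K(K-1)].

5

E[K(K-1)] = Σ k(k-1)·P(K=k)
 = 0·1/4 + 2·1/4 + 6·1/4 + 12·1/4
 = 0 + 1/2 + 3/2 + 3
 = 5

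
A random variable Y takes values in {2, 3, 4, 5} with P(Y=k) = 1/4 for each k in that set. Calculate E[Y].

3.5

E[Y] = Σ y·P(Y=y)
 = 2·1/4 + 3·1/4 + 4·1/4 + 5·1/4
 = 1/2 + 3/4 + 1 + 5/4
 = 7/2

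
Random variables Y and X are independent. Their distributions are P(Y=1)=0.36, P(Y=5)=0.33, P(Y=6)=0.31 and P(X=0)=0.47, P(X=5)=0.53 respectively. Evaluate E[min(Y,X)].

1.8868

E[min(Y,X)] = Σ_y Σ_x min(y,x) · P(Y=y)P(X=x)
 = 0·0.1692 + 1·0.1908 + 0·0.1551 + 5·0.1749 + 0·0.1457 + 5·0.1643
 = 0 + 0.1908 + 0 + 0.8745 + 0 + 0.8215
 = 1.8868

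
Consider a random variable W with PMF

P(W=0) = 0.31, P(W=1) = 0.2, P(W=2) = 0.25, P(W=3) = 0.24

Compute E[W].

1.42

E[W] = Σ w·P(W=w)
 = 0·0.31 + 1·0.2 + 2·0.25 + 3·0.24
 = 0 + 0.2 + 0.5 + 0.72
 = 1.42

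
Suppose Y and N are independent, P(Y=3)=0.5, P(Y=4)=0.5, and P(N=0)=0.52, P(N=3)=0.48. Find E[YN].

E[YN] = Σ_y Σ_n yn · P(Y=y)P(N=n)
 = 0·0.26 + 9·0.24 + 0·0.26 + 12·0.24
 = 0 + 2.16 + 0 + 2.88
 = 5.04

5.04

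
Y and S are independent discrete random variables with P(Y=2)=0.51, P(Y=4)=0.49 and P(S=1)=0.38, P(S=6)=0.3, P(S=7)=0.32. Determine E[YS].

E[YS] = Σ_y Σ_s ys · P(Y=y)P(S=s)
 = 2·0.1938 + 12·0.153 + 14·0.1632 + 4·0.1862 + 24·0.147 + 28·0.1568
 = 0.3876 + 1.836 + 2.2848 + 0.7448 + 3.528 + 4.3904
 = 13.1716

13.1716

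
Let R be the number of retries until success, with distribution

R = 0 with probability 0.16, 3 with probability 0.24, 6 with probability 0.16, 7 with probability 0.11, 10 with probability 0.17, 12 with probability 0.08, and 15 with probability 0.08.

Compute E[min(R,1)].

E[min(R,1)] = Σ min(r,1)·P(R=r)
 = 0·0.16 + 1·0.24 + 1·0.16 + 1·0.11 + 1·0.17 + 1·0.08 + 1·0.08
 = 0 + 0.24 + 0.16 + 0.11 + 0.17 + 0.08 + 0.08
 = 0.84

0.84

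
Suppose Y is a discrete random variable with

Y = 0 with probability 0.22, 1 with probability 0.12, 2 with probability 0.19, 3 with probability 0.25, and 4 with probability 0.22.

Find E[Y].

E[Y] = Σ y·P(Y=y)
 = 0·0.22 + 1·0.12 + 2·0.19 + 3·0.25 + 4·0.22
 = 0 + 0.12 + 0.38 + 0.75 + 0.88
 = 2.13

2.13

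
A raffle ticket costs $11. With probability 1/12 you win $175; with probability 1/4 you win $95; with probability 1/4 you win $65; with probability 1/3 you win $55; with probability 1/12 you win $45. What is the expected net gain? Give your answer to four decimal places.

E[payout] = 175·1/12 + 95·1/4 + 65·1/4 + 55·1/3 + 45·1/12
 = 175/12 + 95/4 + 65/4 + 55/3 + 15/4
 = 230/3
Net = 230/3 - 11 = 197/3

65.6667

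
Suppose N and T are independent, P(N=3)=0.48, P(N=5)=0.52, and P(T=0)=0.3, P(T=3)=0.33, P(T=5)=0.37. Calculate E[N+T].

6.88

E[N+T] = Σ_n Σ_t (n+t) · P(N=n)P(T=t)
 = 3·0.144 + 6·0.1584 + 8·0.1776 + 5·0.156 + 8·0.1716 + 10·0.1924
 = 0.432 + 0.9504 + 1.4208 + 0.78 + 1.3728 + 1.924
 = 6.88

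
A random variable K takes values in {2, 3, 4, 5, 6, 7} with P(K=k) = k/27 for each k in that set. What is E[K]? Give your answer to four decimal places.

5.1481

E[K] = Σ k·P(K=k)
 = 2·2/27 + 3·1/9 + 4·4/27 + 5·5/27 + 6·2/9 + 7·7/27
 = 4/27 + 1/3 + 16/27 + 25/27 + 4/3 + 49/27
 = 139/27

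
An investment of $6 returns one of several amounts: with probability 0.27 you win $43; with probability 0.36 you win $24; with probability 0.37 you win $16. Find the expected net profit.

20.17

E[payout] = 43·0.27 + 24·0.36 + 16·0.37
 = 11.61 + 8.64 + 5.92
 = 26.17
Net = 26.17 - 6 = 20.17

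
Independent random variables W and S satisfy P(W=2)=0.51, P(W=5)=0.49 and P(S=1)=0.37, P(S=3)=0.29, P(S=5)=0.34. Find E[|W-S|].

E[|W-S|] = Σ_w Σ_s |w-s| · P(W=w)P(S=s)
 = 1·0.1887 + 1·0.1479 + 3·0.1734 + 4·0.1813 + 2·0.1421 + 0·0.1666
 = 0.1887 + 0.1479 + 0.5202 + 0.7252 + 0.2842 + 0
 = 1.8662

1.8662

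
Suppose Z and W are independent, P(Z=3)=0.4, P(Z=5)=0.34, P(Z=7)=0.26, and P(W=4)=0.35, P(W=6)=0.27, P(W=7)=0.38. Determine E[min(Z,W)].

E[min(Z,W)] = Σ_z Σ_w min(z,w) · P(Z=z)P(W=w)
 = 3·0.14 + 3·0.108 + 3·0.152 + 4·0.119 + 5·0.0918 + 5·0.1292 + 4·0.091 + 6·0.0702 + 7·0.0988
 = 0.42 + 0.324 + 0.456 + 0.476 + 0.459 + 0.646 + 0.364 + 0.4212 + 0.6916
 = 4.2578

4.2578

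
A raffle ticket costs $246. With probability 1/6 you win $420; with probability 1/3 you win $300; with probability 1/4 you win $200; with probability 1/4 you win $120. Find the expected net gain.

E[payout] = 420·1/6 + 300·1/3 + 200·1/4 + 120·1/4
 = 70 + 100 + 50 + 30
 = 250
Net = 250 - 246 = 4

4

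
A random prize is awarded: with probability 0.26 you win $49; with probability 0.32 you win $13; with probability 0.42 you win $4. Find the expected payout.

E[payout] = 49·0.26 + 13·0.32 + 4·0.42
 = 12.74 + 4.16 + 1.68
 = 18.58

18.58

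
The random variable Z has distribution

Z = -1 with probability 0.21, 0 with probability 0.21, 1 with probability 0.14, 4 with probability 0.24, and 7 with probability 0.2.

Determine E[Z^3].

83.89

E[Z^3] = Σ z^3·P(Z=z)
 = (-1)·0.21 + 0·0.21 + 1·0.14 + 64·0.24 + 343·0.2
 = (-0.21) + 0 + 0.14 + 15.36 + 68.6
 = 83.89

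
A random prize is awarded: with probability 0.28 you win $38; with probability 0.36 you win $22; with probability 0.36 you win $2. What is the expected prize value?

E[payout] = 38·0.28 + 22·0.36 + 2·0.36
 = 10.64 + 7.92 + 0.72
 = 19.28

19.28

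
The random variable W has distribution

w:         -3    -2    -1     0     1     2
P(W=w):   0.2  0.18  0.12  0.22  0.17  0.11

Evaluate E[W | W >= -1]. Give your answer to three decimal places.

0.435

P(W >= -1) = 0.12 + 0.22 + 0.17 + 0.11 = 0.62.
E[W | W >= -1] = [(-1)·0.12 + 0·0.22 + 1·0.17 + 2·0.11] / 0.62
 = 0.27 / 0.62
 = 27/62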